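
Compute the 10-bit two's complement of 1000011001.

Original (sign bit 1, negative): 1000011001
Step 1 - Invert all bits: 0111100110
Step 2 - Add 1: 0111100111
Verification: 1000011001 + 0111100111 = 10000000000; discarding the end carry (carry out of the top bit) leaves the 10-bit value 0000000000, as required for x + (-x)



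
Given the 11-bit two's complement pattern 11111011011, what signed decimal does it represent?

Binary: 11111011011
Sign bit: 1 (negative)
Invert: 00000100100
Add 1:  00000100101
Magnitude: 00000100101 = 32 + 4 + 1 = 37
Value: -37



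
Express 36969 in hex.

Using repeated division by 16 (digits 10–15 are A–F):
36969 ÷ 16 = 2310 remainder 9
2310 ÷ 16 = 144 remainder 6
144 ÷ 16 = 9 remainder 0
9 ÷ 16 = 0 remainder 9
Reading remainders bottom to top: 9069



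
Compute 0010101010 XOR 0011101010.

XOR: 1 when bits differ
  0010101010
^ 0011101010
------------
  0001000000
Decimal: 170 ^ 234 = 64



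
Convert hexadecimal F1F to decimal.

Expand by place value (powers of 16):
Digit values: F = 15
F1F = 15 × 16^2 + 1 × 16^1 + 15 × 16^0
= 15 × 256 + 1 × 16 + 15 × 1
= 3840 + 16 + 15
= 3871



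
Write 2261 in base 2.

Using repeated division by 2:
2261 ÷ 2 = 1130 remainder 1
1130 ÷ 2 = 565 remainder 0
565 ÷ 2 = 282 remainder 1
282 ÷ 2 = 141 remainder 0
141 ÷ 2 = 70 remainder 1
70 ÷ 2 = 35 remainder 0
35 ÷ 2 = 17 remainder 1
17 ÷ 2 = 8 remainder 1
8 ÷ 2 = 4 remainder 0
4 ÷ 2 = 2 remainder 0
2 ÷ 2 = 1 remainder 0
1 ÷ 2 = 0 remainder 1
Reading remainders bottom to top: 100011010101



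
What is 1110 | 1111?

OR: 1 when either bit is 1
  1110
| 1111
------
  1111
Decimal: 14 | 15 = 15



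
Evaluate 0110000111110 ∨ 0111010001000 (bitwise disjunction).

OR: 1 when either bit is 1
  0110000111110
| 0111010001000
---------------
  0111010111110
Decimal: 3134 | 3720 = 3774



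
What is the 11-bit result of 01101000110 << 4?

Original: 01101000110 (decimal 838)
Shift left by 4 positions
Append 4 zeros on the right and drop the 4 high bits that overflow the 11-bit width
Result: 10001100000 (decimal 1120)
Equivalent: 838 << 4 = 838 × 2^4 = 13408, truncated to 11 bits = 1120



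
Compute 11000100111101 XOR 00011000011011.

XOR: 1 when bits differ
  11000100111101
^ 00011000011011
----------------
  11011100100110
Decimal: 12605 ^ 1563 = 14118



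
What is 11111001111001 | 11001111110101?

OR: 1 when either bit is 1
  11111001111001
| 11001111110101
----------------
  11111111111101
Decimal: 15993 | 13301 = 16381



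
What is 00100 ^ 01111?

XOR: 1 when bits differ
  00100
^ 01111
-------
  01011
Decimal: 4 ^ 15 = 11



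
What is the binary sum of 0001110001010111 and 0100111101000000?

Add column by column from the right: bit + bit + carry-in; write the sum mod 2, carry 1 when the sum is 2 or 3.
carry:  0011100010000000
        0001110001010111
+       0100111101000000
------------------------
       00110101110010111
(the carry out of the leftmost column, 0, becomes the leading bit)
Decimal check:
  0001110001010111 = 4096 + 2048 + 1024 + 64 + 16 + 4 + 2 + 1 = 7255
  0100111101000000 = 16384 + 2048 + 1024 + 512 + 256 + 64 = 20288
  7255 + 20288 = 27543, and 00110101110010111 = 16384 + 8192 + 2048 + 512 + 256 + 128 + 16 + 4 + 2 + 1 = 27543 ✓



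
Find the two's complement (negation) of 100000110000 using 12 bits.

Original (sign bit 1, negative): 100000110000
Step 1 - Invert all bits: 011111001111
Step 2 - Add 1: 011111010000
Verification: 100000110000 + 011111010000 = 1000000000000; discarding the end carry (carry out of the top bit) leaves the 12-bit value 000000000000, as required for x + (-x)



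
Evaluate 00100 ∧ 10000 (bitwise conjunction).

AND: 1 only when both bits are 1
  00100
& 10000
-------
  00000
Decimal: 4 & 16 = 0



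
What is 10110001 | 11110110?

OR: 1 when either bit is 1
  10110001
| 11110110
----------
  11110111
Decimal: 177 | 246 = 247



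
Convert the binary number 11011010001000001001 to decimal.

Sum of powers of 2 for each 1-bit:
2^0 + 2^3 + 2^9 + 2^13 + 2^15 + 2^16 + 2^18 + 2^19
= 1 + 8 + 512 + 8192 + 32768 + 65536 + 262144 + 524288
= 893449



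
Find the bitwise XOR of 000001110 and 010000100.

XOR: 1 when bits differ
  000001110
^ 010000100
-----------
  010001010
Decimal: 14 ^ 132 = 138



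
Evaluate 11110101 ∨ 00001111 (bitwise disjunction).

OR: 1 when either bit is 1
  11110101
| 00001111
----------
  11111111
Decimal: 245 | 15 = 255



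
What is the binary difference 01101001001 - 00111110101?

Method 1 - Direct subtraction (column by column from the right: bit − bit − borrow-in; if negative, add 2 and borrow 1 from the next column):
borrow: 01111101000
        01101001001
-       00111110101
-------------------
        00101010100

Method 2 - Add two's complement:
Two's complement of 00111110101: invert → 11000001010, add 1 → 11000001011
  01101001001
+ 11000001011
-------------
 100101010100  (end carry out of the top bit = 1)
Discarding the end carry: 00101010100
Decimal check:
  01101001001 = 512 + 256 + 64 + 8 + 1 = 841
  00111110101 = 256 + 128 + 64 + 32 + 16 + 4 + 1 = 501
  841 - 501 = 340, and 00101010100 = 256 + 64 + 16 + 4 = 340 ✓



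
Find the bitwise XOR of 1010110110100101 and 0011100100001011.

XOR: 1 when bits differ
  1010110110100101
^ 0011100100001011
------------------
  1001010010101110
Decimal: 44453 ^ 14603 = 38062



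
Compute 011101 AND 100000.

AND: 1 only when both bits are 1
  011101
& 100000
--------
  000000
Decimal: 29 & 32 = 0



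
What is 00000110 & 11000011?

AND: 1 only when both bits are 1
  00000110
& 11000011
----------
  00000010
Decimal: 6 & 195 = 2



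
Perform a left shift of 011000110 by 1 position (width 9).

Original: 011000110 (decimal 198)
Shift left by 1 position
Append 1 zero on the right
Result: 110001100 (decimal 396)
Equivalent: 198 << 1 = 198 × 2^1 = 396



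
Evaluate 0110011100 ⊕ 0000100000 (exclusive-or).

XOR: 1 when bits differ
  0110011100
^ 0000100000
------------
  0110111100
Decimal: 412 ^ 32 = 444



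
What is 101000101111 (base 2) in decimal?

Sum of powers of 2 for each 1-bit:
2^0 + 2^1 + 2^2 + 2^3 + 2^5 + 2^9 + 2^11
= 1 + 2 + 4 + 8 + 32 + 512 + 2048
= 2607



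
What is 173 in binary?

Using repeated division by 2:
173 ÷ 2 = 86 remainder 1
86 ÷ 2 = 43 remainder 0
43 ÷ 2 = 21 remainder 1
21 ÷ 2 = 10 remainder 1
10 ÷ 2 = 5 remainder 0
5 ÷ 2 = 2 remainder 1
2 ÷ 2 = 1 remainder 0
1 ÷ 2 = 0 remainder 1
Reading remainders bottom to top: 10101101



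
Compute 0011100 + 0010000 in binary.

Add column by column from the right: bit + bit + carry-in; write the sum mod 2, carry 1 when the sum is 2 or 3.
carry:  0100000
        0011100
+       0010000
---------------
       00101100
(the carry out of the leftmost column, 0, becomes the leading bit)
Decimal check:
  0011100 = 16 + 8 + 4 = 28
  0010000 = 16
  28 + 16 = 44, and 00101100 = 32 + 8 + 4 = 44 ✓



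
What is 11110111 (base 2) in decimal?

Sum of powers of 2 for each 1-bit:
2^0 + 2^1 + 2^2 + 2^4 + 2^5 + 2^6 + 2^7
= 1 + 2 + 4 + 16 + 32 + 64 + 128
= 247



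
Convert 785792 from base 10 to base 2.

Using repeated division by 2:
785792 ÷ 2 = 392896 remainder 0
392896 ÷ 2 = 196448 remainder 0
196448 ÷ 2 = 98224 remainder 0
98224 ÷ 2 = 49112 remainder 0
49112 ÷ 2 = 24556 remainder 0
24556 ÷ 2 = 12278 remainder 0
12278 ÷ 2 = 6139 remainder 0
6139 ÷ 2 = 3069 remainder 1
3069 ÷ 2 = 1534 remainder 1
1534 ÷ 2 = 767 remainder 0
767 ÷ 2 = 383 remainder 1
383 ÷ 2 = 191 remainder 1
191 ÷ 2 = 95 remainder 1
95 ÷ 2 = 47 remainder 1
47 ÷ 2 = 23 remainder 1
23 ÷ 2 = 11 remainder 1
11 ÷ 2 = 5 remainder 1
5 ÷ 2 = 2 remainder 1
2 ÷ 2 = 1 remainder 0
1 ÷ 2 = 0 remainder 1
Reading remainders bottom to top: 10111111110110000000



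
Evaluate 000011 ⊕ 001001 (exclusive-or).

XOR: 1 when bits differ
  000011
^ 001001
--------
  001010
Decimal: 3 ^ 9 = 10



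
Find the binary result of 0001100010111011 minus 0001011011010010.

Method 1 - Direct subtraction (column by column from the right: bit − bit − borrow-in; if negative, add 2 and borrow 1 from the next column):
borrow: 0000111110000000
        0001100010111011
-       0001011011010010
------------------------
        0000000111101001

Method 2 - Add two's complement:
Two's complement of 0001011011010010: invert → 1110100100101101, add 1 → 1110100100101110
  0001100010111011
+ 1110100100101110
------------------
 10000000111101001  (end carry out of the top bit = 1)
Discarding the end carry: 0000000111101001
Decimal check:
  0001100010111011 = 4096 + 2048 + 128 + 32 + 16 + 8 + 2 + 1 = 6331
  0001011011010010 = 4096 + 1024 + 512 + 128 + 64 + 16 + 2 = 5842
  6331 - 5842 = 489, and 0000000111101001 = 256 + 128 + 64 + 32 + 8 + 1 = 489 ✓



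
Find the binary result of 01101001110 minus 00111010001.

Method 1 - Direct subtraction (column by column from the right: bit − bit − borrow-in; if negative, add 2 and borrow 1 from the next column):
borrow: 01111100010
        01101001110
-       00111010001
-------------------
        00101111101

Method 2 - Add two's complement:
Two's complement of 00111010001: invert → 11000101110, add 1 → 11000101111
  01101001110
+ 11000101111
-------------
 100101111101  (end carry out of the top bit = 1)
Discarding the end carry: 00101111101
Decimal check:
  01101001110 = 512 + 256 + 64 + 8 + 4 + 2 = 846
  00111010001 = 256 + 128 + 64 + 16 + 1 = 465
  846 - 465 = 381, and 00101111101 = 256 + 64 + 32 + 16 + 8 + 4 + 1 = 381 ✓



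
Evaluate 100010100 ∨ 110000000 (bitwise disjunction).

OR: 1 when either bit is 1
  100010100
| 110000000
-----------
  110010100
Decimal: 276 | 384 = 404



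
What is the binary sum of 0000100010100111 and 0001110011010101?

Add column by column from the right: bit + bit + carry-in; write the sum mod 2, carry 1 when the sum is 2 or 3.
carry:  0011000100001110
        0000100010100111
+       0001110011010101
------------------------
       00010010101111100
(the carry out of the leftmost column, 0, becomes the leading bit)
Decimal check:
  0000100010100111 = 2048 + 128 + 32 + 4 + 2 + 1 = 2215
  0001110011010101 = 4096 + 2048 + 1024 + 128 + 64 + 16 + 4 + 1 = 7381
  2215 + 7381 = 9596, and 00010010101111100 = 8192 + 1024 + 256 + 64 + 32 + 16 + 8 + 4 = 9596 ✓



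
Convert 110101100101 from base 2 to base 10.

Sum of powers of 2 for each 1-bit:
2^0 + 2^2 + 2^5 + 2^6 + 2^8 + 2^10 + 2^11
= 1 + 4 + 32 + 64 + 256 + 1024 + 2048
= 3429



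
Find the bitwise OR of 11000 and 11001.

OR: 1 when either bit is 1
  11000
| 11001
-------
  11001
Decimal: 24 | 25 = 25



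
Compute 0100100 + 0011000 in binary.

Add column by column from the right: bit + bit + carry-in; write the sum mod 2, carry 1 when the sum is 2 or 3.
carry:  0000000
        0100100
+       0011000
---------------
       00111100
(the carry out of the leftmost column, 0, becomes the leading bit)
Decimal check:
  0100100 = 32 + 4 = 36
  0011000 = 16 + 8 = 24
  36 + 24 = 60, and 00111100 = 32 + 16 + 8 + 4 = 60 ✓



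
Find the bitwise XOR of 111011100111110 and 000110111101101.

XOR: 1 when bits differ
  111011100111110
^ 000110111101101
-----------------
  111101011010011
Decimal: 30526 ^ 3565 = 31443



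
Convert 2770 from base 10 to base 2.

Using repeated division by 2:
2770 ÷ 2 = 1385 remainder 0
1385 ÷ 2 = 692 remainder 1
692 ÷ 2 = 346 remainder 0
346 ÷ 2 = 173 remainder 0
173 ÷ 2 = 86 remainder 1
86 ÷ 2 = 43 remainder 0
43 ÷ 2 = 21 remainder 1
21 ÷ 2 = 10 remainder 1
10 ÷ 2 = 5 remainder 0
5 ÷ 2 = 2 remainder 1
2 ÷ 2 = 1 remainder 0
1 ÷ 2 = 0 remainder 1
Reading remainders bottom to top: 101011010010



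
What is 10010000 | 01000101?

OR: 1 when either bit is 1
  10010000
| 01000101
----------
  11010101
Decimal: 144 | 69 = 213



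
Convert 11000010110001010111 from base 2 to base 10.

Sum of powers of 2 for each 1-bit:
2^0 + 2^1 + 2^2 + 2^4 + 2^6 + 2^10 + 2^11 + 2^13 + 2^18 + 2^19
= 1 + 2 + 4 + 16 + 64 + 1024 + 2048 + 8192 + 262144 + 524288
= 797783



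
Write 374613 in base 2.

Using repeated division by 2:
374613 ÷ 2 = 187306 remainder 1
187306 ÷ 2 = 93653 remainder 0
93653 ÷ 2 = 46826 remainder 1
46826 ÷ 2 = 23413 remainder 0
23413 ÷ 2 = 11706 remainder 1
11706 ÷ 2 = 5853 remainder 0
5853 ÷ 2 = 2926 remainder 1
2926 ÷ 2 = 1463 remainder 0
1463 ÷ 2 = 731 remainder 1
731 ÷ 2 = 365 remainder 1
365 ÷ 2 = 182 remainder 1
182 ÷ 2 = 91 remainder 0
91 ÷ 2 = 45 remainder 1
45 ÷ 2 = 22 remainder 1
22 ÷ 2 = 11 remainder 0
11 ÷ 2 = 5 remainder 1
5 ÷ 2 = 2 remainder 1
2 ÷ 2 = 1 remainder 0
1 ÷ 2 = 0 remainder 1
Reading remainders bottom to top: 1011011011101010101



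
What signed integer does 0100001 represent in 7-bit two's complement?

Binary: 0100001
Sign bit: 0 (non-negative)
Read directly as an unsigned value:
0100001 = 32 + 1 = 33
Value: 33



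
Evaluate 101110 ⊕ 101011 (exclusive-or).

XOR: 1 when bits differ
  101110
^ 101011
--------
  000101
Decimal: 46 ^ 43 = 5



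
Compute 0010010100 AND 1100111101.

AND: 1 only when both bits are 1
  0010010100
& 1100111101
------------
  0000010100
Decimal: 148 & 829 = 20



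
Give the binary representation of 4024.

Using repeated division by 2:
4024 ÷ 2 = 2012 remainder 0
2012 ÷ 2 = 1006 remainder 0
1006 ÷ 2 = 503 remainder 0
503 ÷ 2 = 251 remainder 1
251 ÷ 2 = 125 remainder 1
125 ÷ 2 = 62 remainder 1
62 ÷ 2 = 31 remainder 0
31 ÷ 2 = 15 remainder 1
15 ÷ 2 = 7 remainder 1
7 ÷ 2 = 3 remainder 1
3 ÷ 2 = 1 remainder 1
1 ÷ 2 = 0 remainder 1
Reading remainders bottom to top: 111110111000



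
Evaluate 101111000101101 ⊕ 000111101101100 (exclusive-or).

XOR: 1 when bits differ
  101111000101101
^ 000111101101100
-----------------
  101000101000001
Decimal: 24109 ^ 3948 = 20801



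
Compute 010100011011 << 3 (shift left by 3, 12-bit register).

Original: 010100011011 (decimal 1307)
Shift left by 3 positions
Append 3 zeros on the right and drop the 3 high bits that overflow the 12-bit width
Result: 100011011000 (decimal 2264)
Equivalent: 1307 << 3 = 1307 × 2^3 = 10456, truncated to 12 bits = 2264



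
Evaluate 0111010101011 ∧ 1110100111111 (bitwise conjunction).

AND: 1 only when both bits are 1
  0111010101011
& 1110100111111
---------------
  0110000101011
Decimal: 3755 & 7487 = 3115



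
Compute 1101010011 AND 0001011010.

AND: 1 only when both bits are 1
  1101010011
& 0001011010
------------
  0001010010
Decimal: 851 & 90 = 82



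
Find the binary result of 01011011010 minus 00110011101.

Method 1 - Direct subtraction (column by column from the right: bit − bit − borrow-in; if negative, add 2 and borrow 1 from the next column):
borrow: 01001111010
        01011011010
-       00110011101
-------------------
        00100111101

Method 2 - Add two's complement:
Two's complement of 00110011101: invert → 11001100010, add 1 → 11001100011
  01011011010
+ 11001100011
-------------
 100100111101  (end carry out of the top bit = 1)
Discarding the end carry: 00100111101
Decimal check:
  01011011010 = 512 + 128 + 64 + 16 + 8 + 2 = 730
  00110011101 = 256 + 128 + 16 + 8 + 4 + 1 = 413
  730 - 413 = 317, and 00100111101 = 256 + 32 + 16 + 8 + 4 + 1 = 317 ✓



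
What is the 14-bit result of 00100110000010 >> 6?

Original: 00100110000010 (decimal 2434)
Shift right by 6 positions
Drop the 6 low bits; fill with zeros on the left
Result: 00000000100110 (decimal 38)
Equivalent: 2434 >> 6 = 2434 ÷ 2^6 = 38



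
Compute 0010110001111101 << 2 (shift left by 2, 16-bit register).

Original: 0010110001111101 (decimal 11389)
Shift left by 2 positions
Append 2 zeros on the right
Result: 1011000111110100 (decimal 45556)
Equivalent: 11389 << 2 = 11389 × 2^2 = 45556



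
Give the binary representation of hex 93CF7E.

Convert each hex digit to 4 bits:
  9 = 1001
  3 = 0011
  C = 1100
  F = 1111
  7 = 0111
  E = 1110
Concatenate: 100100111100111101111110



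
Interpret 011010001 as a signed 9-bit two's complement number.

Binary: 011010001
Sign bit: 0 (non-negative)
Read directly as an unsigned value:
011010001 = 128 + 64 + 16 + 1 = 209
Value: 209



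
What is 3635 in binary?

Using repeated division by 2:
3635 ÷ 2 = 1817 remainder 1
1817 ÷ 2 = 908 remainder 1
908 ÷ 2 = 454 remainder 0
454 ÷ 2 = 227 remainder 0
227 ÷ 2 = 113 remainder 1
113 ÷ 2 = 56 remainder 1
56 ÷ 2 = 28 remainder 0
28 ÷ 2 = 14 remainder 0
14 ÷ 2 = 7 remainder 0
7 ÷ 2 = 3 remainder 1
3 ÷ 2 = 1 remainder 1
1 ÷ 2 = 0 remainder 1
Reading remainders bottom to top: 111000110011



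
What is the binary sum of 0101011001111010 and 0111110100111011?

Add column by column from the right: bit + bit + carry-in; write the sum mod 2, carry 1 when the sum is 2 or 3.
carry:  1111100011110100
        0101011001111010
+       0111110100111011
------------------------
       01101001110110101
(the carry out of the leftmost column, 0, becomes the leading bit)
Decimal check:
  0101011001111010 = 16384 + 4096 + 1024 + 512 + 64 + 32 + 16 + 8 + 2 = 22138
  0111110100111011 = 16384 + 8192 + 4096 + 2048 + 1024 + 256 + 32 + 16 + 8 + 2 + 1 = 32059
  22138 + 32059 = 54197, and 01101001110110101 = 32768 + 16384 + 4096 + 512 + 256 + 128 + 32 + 16 + 4 + 1 = 54197 ✓



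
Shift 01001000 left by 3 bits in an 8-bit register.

Original: 01001000 (decimal 72)
Shift left by 3 positions
Append 3 zeros on the right and drop the 3 high bits that overflow the 8-bit width
Result: 01000000 (decimal 64)
Equivalent: 72 << 3 = 72 × 2^3 = 576, truncated to 8 bits = 64



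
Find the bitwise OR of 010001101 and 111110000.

OR: 1 when either bit is 1
  010001101
| 111110000
-----------
  111111101
Decimal: 141 | 496 = 509



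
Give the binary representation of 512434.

Using repeated division by 2:
512434 ÷ 2 = 256217 remainder 0
256217 ÷ 2 = 128108 remainder 1
128108 ÷ 2 = 64054 remainder 0
64054 ÷ 2 = 32027 remainder 0
32027 ÷ 2 = 16013 remainder 1
16013 ÷ 2 = 8006 remainder 1
8006 ÷ 2 = 4003 remainder 0
4003 ÷ 2 = 2001 remainder 1
2001 ÷ 2 = 1000 remainder 1
1000 ÷ 2 = 500 remainder 0
500 ÷ 2 = 250 remainder 0
250 ÷ 2 = 125 remainder 0
125 ÷ 2 = 62 remainder 1
62 ÷ 2 = 31 remainder 0
31 ÷ 2 = 15 remainder 1
15 ÷ 2 = 7 remainder 1
7 ÷ 2 = 3 remainder 1
3 ÷ 2 = 1 remainder 1
1 ÷ 2 = 0 remainder 1
Reading remainders bottom to top: 1111101000110110010



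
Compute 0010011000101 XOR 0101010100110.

XOR: 1 when bits differ
  0010011000101
^ 0101010100110
---------------
  0111001100011
Decimal: 1221 ^ 2726 = 3683



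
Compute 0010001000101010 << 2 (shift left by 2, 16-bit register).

Original: 0010001000101010 (decimal 8746)
Shift left by 2 positions
Append 2 zeros on the right
Result: 1000100010101000 (decimal 34984)
Equivalent: 8746 << 2 = 8746 × 2^2 = 34984



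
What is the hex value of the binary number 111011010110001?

Group into 4-bit nibbles from right:
  0111 = 7
  0110 = 6
  1011 = B
  0001 = 1
Result: 76B1



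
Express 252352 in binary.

Using repeated division by 2:
252352 ÷ 2 = 126176 remainder 0
126176 ÷ 2 = 63088 remainder 0
63088 ÷ 2 = 31544 remainder 0
31544 ÷ 2 = 15772 remainder 0
15772 ÷ 2 = 7886 remainder 0
7886 ÷ 2 = 3943 remainder 0
3943 ÷ 2 = 1971 remainder 1
1971 ÷ 2 = 985 remainder 1
985 ÷ 2 = 492 remainder 1
492 ÷ 2 = 246 remainder 0
246 ÷ 2 = 123 remainder 0
123 ÷ 2 = 61 remainder 1
61 ÷ 2 = 30 remainder 1
30 ÷ 2 = 15 remainder 0
15 ÷ 2 = 7 remainder 1
7 ÷ 2 = 3 remainder 1
3 ÷ 2 = 1 remainder 1
1 ÷ 2 = 0 remainder 1
Reading remainders bottom to top: 111101100111000000



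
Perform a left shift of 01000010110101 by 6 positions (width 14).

Original: 01000010110101 (decimal 4277)
Shift left by 6 positions
Append 6 zeros on the right and drop the 6 high bits that overflow the 14-bit width
Result: 10110101000000 (decimal 11584)
Equivalent: 4277 << 6 = 4277 × 2^6 = 273728, truncated to 14 bits = 11584



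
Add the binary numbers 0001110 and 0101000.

Add column by column from the right: bit + bit + carry-in; write the sum mod 2, carry 1 when the sum is 2 or 3.
carry:  0010000
        0001110
+       0101000
---------------
       00110110
(the carry out of the leftmost column, 0, becomes the leading bit)
Decimal check:
  0001110 = 8 + 4 + 2 = 14
  0101000 = 32 + 8 = 40
  14 + 40 = 54, and 00110110 = 32 + 16 + 4 + 2 = 54 ✓



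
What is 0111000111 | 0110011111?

OR: 1 when either bit is 1
  0111000111
| 0110011111
------------
  0111011111
Decimal: 455 | 415 = 479



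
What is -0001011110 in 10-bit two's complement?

Original: 0001011110
Step 1 - Invert all bits: 1110100001
Step 2 - Add 1: 1110100010
Verification: 0001011110 + 1110100010 = 10000000000; discarding the end carry (carry out of the top bit) leaves the 10-bit value 0000000000, as required for x + (-x)



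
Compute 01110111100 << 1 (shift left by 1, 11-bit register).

Original: 01110111100 (decimal 956)
Shift left by 1 position
Append 1 zero on the right
Result: 11101111000 (decimal 1912)
Equivalent: 956 << 1 = 956 × 2^1 = 1912



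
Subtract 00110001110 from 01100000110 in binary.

Method 1 - Direct subtraction (column by column from the right: bit − bit − borrow-in; if negative, add 2 and borrow 1 from the next column):
borrow: 01111110000
        01100000110
-       00110001110
-------------------
        00101111000

Method 2 - Add two's complement:
Two's complement of 00110001110: invert → 11001110001, add 1 → 11001110010
  01100000110
+ 11001110010
-------------
 100101111000  (end carry out of the top bit = 1)
Discarding the end carry: 00101111000
Decimal check:
  01100000110 = 512 + 256 + 4 + 2 = 774
  00110001110 = 256 + 128 + 8 + 4 + 2 = 398
  774 - 398 = 376, and 00101111000 = 256 + 64 + 32 + 16 + 8 = 376 ✓



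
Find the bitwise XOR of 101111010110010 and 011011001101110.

XOR: 1 when bits differ
  101111010110010
^ 011011001101110
-----------------
  110100011011100
Decimal: 24242 ^ 13934 = 26844



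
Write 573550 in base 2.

Using repeated division by 2:
573550 ÷ 2 = 286775 remainder 0
286775 ÷ 2 = 143387 remainder 1
143387 ÷ 2 = 71693 remainder 1
71693 ÷ 2 = 35846 remainder 1
35846 ÷ 2 = 17923 remainder 0
17923 ÷ 2 = 8961 remainder 1
8961 ÷ 2 = 4480 remainder 1
4480 ÷ 2 = 2240 remainder 0
2240 ÷ 2 = 1120 remainder 0
1120 ÷ 2 = 560 remainder 0
560 ÷ 2 = 280 remainder 0
280 ÷ 2 = 140 remainder 0
140 ÷ 2 = 70 remainder 0
70 ÷ 2 = 35 remainder 0
35 ÷ 2 = 17 remainder 1
17 ÷ 2 = 8 remainder 1
8 ÷ 2 = 4 remainder 0
4 ÷ 2 = 2 remainder 0
2 ÷ 2 = 1 remainder 0
1 ÷ 2 = 0 remainder 1
Reading remainders bottom to top: 10001100000001101110



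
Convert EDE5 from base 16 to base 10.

Expand by place value (powers of 16):
Digit values: E = 14, D = 13
EDE5 = 14 × 16^3 + 13 × 16^2 + 14 × 16^1 + 5 × 16^0
= 14 × 4096 + 13 × 256 + 14 × 16 + 5 × 1
= 57344 + 3328 + 224 + 5
= 60901



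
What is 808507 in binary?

Using repeated division by 2:
808507 ÷ 2 = 404253 remainder 1
404253 ÷ 2 = 202126 remainder 1
202126 ÷ 2 = 101063 remainder 0
101063 ÷ 2 = 50531 remainder 1
50531 ÷ 2 = 25265 remainder 1
25265 ÷ 2 = 12632 remainder 1
12632 ÷ 2 = 6316 remainder 0
6316 ÷ 2 = 3158 remainder 0
3158 ÷ 2 = 1579 remainder 0
1579 ÷ 2 = 789 remainder 1
789 ÷ 2 = 394 remainder 1
394 ÷ 2 = 197 remainder 0
197 ÷ 2 = 98 remainder 1
98 ÷ 2 = 49 remainder 0
49 ÷ 2 = 24 remainder 1
24 ÷ 2 = 12 remainder 0
12 ÷ 2 = 6 remainder 0
6 ÷ 2 = 3 remainder 0
3 ÷ 2 = 1 remainder 1
1 ÷ 2 = 0 remainder 1
Reading remainders bottom to top: 11000101011000111011



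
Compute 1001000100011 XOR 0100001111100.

XOR: 1 when bits differ
  1001000100011
^ 0100001111100
---------------
  1101001011111
Decimal: 4643 ^ 2172 = 6751



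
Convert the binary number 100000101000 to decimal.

Sum of powers of 2 for each 1-bit:
2^3 + 2^5 + 2^11
= 8 + 32 + 2048
= 2088



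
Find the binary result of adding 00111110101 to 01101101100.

Add column by column from the right: bit + bit + carry-in; write the sum mod 2, carry 1 when the sum is 2 or 3.
carry:  11111111000
        00111110101
+       01101101100
-------------------
       010101100001
(the carry out of the leftmost column, 0, becomes the leading bit)
Decimal check:
  00111110101 = 256 + 128 + 64 + 32 + 16 + 4 + 1 = 501
  01101101100 = 512 + 256 + 64 + 32 + 8 + 4 = 876
  501 + 876 = 1377, and 010101100001 = 1024 + 256 + 64 + 32 + 1 = 1377 ✓



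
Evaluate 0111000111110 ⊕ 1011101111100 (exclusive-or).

XOR: 1 when bits differ
  0111000111110
^ 1011101111100
---------------
  1100101000010
Decimal: 3646 ^ 6012 = 6466



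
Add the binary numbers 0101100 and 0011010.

Add column by column from the right: bit + bit + carry-in; write the sum mod 2, carry 1 when the sum is 2 or 3.
carry:  1110000
        0101100
+       0011010
---------------
       01000110
(the carry out of the leftmost column, 0, becomes the leading bit)
Decimal check:
  0101100 = 32 + 8 + 4 = 44
  0011010 = 16 + 8 + 2 = 26
  44 + 26 = 70, and 01000110 = 64 + 4 + 2 = 70 ✓



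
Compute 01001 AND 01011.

AND: 1 only when both bits are 1
  01001
& 01011
-------
  01001
Decimal: 9 & 11 = 9



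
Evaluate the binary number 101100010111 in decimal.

Sum of powers of 2 for each 1-bit:
2^0 + 2^1 + 2^2 + 2^4 + 2^8 + 2^9 + 2^11
= 1 + 2 + 4 + 16 + 256 + 512 + 2048
= 2839



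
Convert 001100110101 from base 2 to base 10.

Sum of powers of 2 for each 1-bit:
2^0 + 2^2 + 2^4 + 2^5 + 2^8 + 2^9
= 1 + 4 + 16 + 32 + 256 + 512
= 821



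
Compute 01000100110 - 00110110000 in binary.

Method 1 - Direct subtraction (column by column from the right: bit − bit − borrow-in; if negative, add 2 and borrow 1 from the next column):
borrow: 01111100000
        01000100110
-       00110110000
-------------------
        00001110110

Method 2 - Add two's complement:
Two's complement of 00110110000: invert → 11001001111, add 1 → 11001010000
  01000100110
+ 11001010000
-------------
 100001110110  (end carry out of the top bit = 1)
Discarding the end carry: 00001110110
Decimal check:
  01000100110 = 512 + 32 + 4 + 2 = 550
  00110110000 = 256 + 128 + 32 + 16 = 432
  550 - 432 = 118, and 00001110110 = 64 + 32 + 16 + 4 + 2 = 118 ✓



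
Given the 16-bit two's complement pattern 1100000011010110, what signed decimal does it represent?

Binary: 1100000011010110
Sign bit: 1 (negative)
Invert: 0011111100101001
Add 1:  0011111100101010
Magnitude: 0011111100101010 = 8192 + 4096 + 2048 + 1024 + 512 + 256 + 32 + 8 + 2 = 16170
Value: -16170



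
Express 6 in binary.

Using repeated division by 2:
6 ÷ 2 = 3 remainder 0
3 ÷ 2 = 1 remainder 1
1 ÷ 2 = 0 remainder 1
Reading remainders bottom to top: 110



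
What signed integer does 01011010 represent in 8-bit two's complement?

Binary: 01011010
Sign bit: 0 (non-negative)
Read directly as an unsigned value:
01011010 = 64 + 16 + 8 + 2 = 90
Value: 90



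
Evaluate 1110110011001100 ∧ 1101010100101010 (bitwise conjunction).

AND: 1 only when both bits are 1
  1110110011001100
& 1101010100101010
------------------
  1100010000001000
Decimal: 60620 & 54570 = 50184



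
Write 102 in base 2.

Using repeated division by 2:
102 ÷ 2 = 51 remainder 0
51 ÷ 2 = 25 remainder 1
25 ÷ 2 = 12 remainder 1
12 ÷ 2 = 6 remainder 0
6 ÷ 2 = 3 remainder 0
3 ÷ 2 = 1 remainder 1
1 ÷ 2 = 0 remainder 1
Reading remainders bottom to top: 1100110



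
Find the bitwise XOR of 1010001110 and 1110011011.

XOR: 1 when bits differ
  1010001110
^ 1110011011
------------
  0100010101
Decimal: 654 ^ 923 = 277



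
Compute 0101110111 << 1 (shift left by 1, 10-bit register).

Original: 0101110111 (decimal 375)
Shift left by 1 position
Append 1 zero on the right
Result: 1011101110 (decimal 750)
Equivalent: 375 << 1 = 375 × 2^1 = 750



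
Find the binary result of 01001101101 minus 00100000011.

Method 1 - Direct subtraction (column by column from the right: bit − bit − borrow-in; if negative, add 2 and borrow 1 from the next column):
borrow: 01000000100
        01001101101
-       00100000011
-------------------
        00101101010

Method 2 - Add two's complement:
Two's complement of 00100000011: invert → 11011111100, add 1 → 11011111101
  01001101101
+ 11011111101
-------------
 100101101010  (end carry out of the top bit = 1)
Discarding the end carry: 00101101010
Decimal check:
  01001101101 = 512 + 64 + 32 + 8 + 4 + 1 = 621
  00100000011 = 256 + 2 + 1 = 259
  621 - 259 = 362, and 00101101010 = 256 + 64 + 32 + 8 + 2 = 362 ✓



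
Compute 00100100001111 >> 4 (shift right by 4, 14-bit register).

Original: 00100100001111 (decimal 2319)
Shift right by 4 positions
Drop the 4 low bits; fill with zeros on the left
Result: 00000010010000 (decimal 144)
Equivalent: 2319 >> 4 = 2319 ÷ 2^4 = 144



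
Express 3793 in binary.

Using repeated division by 2:
3793 ÷ 2 = 1896 remainder 1
1896 ÷ 2 = 948 remainder 0
948 ÷ 2 = 474 remainder 0
474 ÷ 2 = 237 remainder 0
237 ÷ 2 = 118 remainder 1
118 ÷ 2 = 59 remainder 0
59 ÷ 2 = 29 remainder 1
29 ÷ 2 = 14 remainder 1
14 ÷ 2 = 7 remainder 0
7 ÷ 2 = 3 remainder 1
3 ÷ 2 = 1 remainder 1
1 ÷ 2 = 0 remainder 1
Reading remainders bottom to top: 111011010001



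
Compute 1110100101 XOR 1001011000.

XOR: 1 when bits differ
  1110100101
^ 1001011000
------------
  0111111101
Decimal: 933 ^ 600 = 509



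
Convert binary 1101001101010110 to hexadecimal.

Group into 4-bit nibbles from right:
  1101 = D
  0011 = 3
  0101 = 5
  0110 = 6
Result: D356



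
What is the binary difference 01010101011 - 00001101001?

Method 1 - Direct subtraction (column by column from the right: bit − bit − borrow-in; if negative, add 2 and borrow 1 from the next column):
borrow: 00010000000
        01010101011
-       00001101001
-------------------
        01001000010

Method 2 - Add two's complement:
Two's complement of 00001101001: invert → 11110010110, add 1 → 11110010111
  01010101011
+ 11110010111
-------------
 101001000010  (end carry out of the top bit = 1)
Discarding the end carry: 01001000010
Decimal check:
  01010101011 = 512 + 128 + 32 + 8 + 2 + 1 = 683
  00001101001 = 64 + 32 + 8 + 1 = 105
  683 - 105 = 578, and 01001000010 = 512 + 64 + 2 = 578 ✓



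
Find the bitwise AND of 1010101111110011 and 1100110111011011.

AND: 1 only when both bits are 1
  1010101111110011
& 1100110111011011
------------------
  1000100111010011
Decimal: 44019 & 52699 = 35283



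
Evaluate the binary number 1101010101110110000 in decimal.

Sum of powers of 2 for each 1-bit:
2^4 + 2^5 + 2^7 + 2^8 + 2^9 + 2^11 + 2^13 + 2^15 + 2^17 + 2^18
= 16 + 32 + 128 + 256 + 512 + 2048 + 8192 + 32768 + 131072 + 262144
= 437168



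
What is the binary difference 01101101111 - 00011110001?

Method 1 - Direct subtraction (column by column from the right: bit − bit − borrow-in; if negative, add 2 and borrow 1 from the next column):
borrow: 00111100000
        01101101111
-       00011110001
-------------------
        01001111110

Method 2 - Add two's complement:
Two's complement of 00011110001: invert → 11100001110, add 1 → 11100001111
  01101101111
+ 11100001111
-------------
 101001111110  (end carry out of the top bit = 1)
Discarding the end carry: 01001111110
Decimal check:
  01101101111 = 512 + 256 + 64 + 32 + 8 + 4 + 2 + 1 = 879
  00011110001 = 128 + 64 + 32 + 16 + 1 = 241
  879 - 241 = 638, and 01001111110 = 512 + 64 + 32 + 16 + 8 + 4 + 2 = 638 ✓



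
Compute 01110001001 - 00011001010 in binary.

Method 1 - Direct subtraction (column by column from the right: bit − bit − borrow-in; if negative, add 2 and borrow 1 from the next column):
borrow: 00111111100
        01110001001
-       00011001010
-------------------
        01010111111

Method 2 - Add two's complement:
Two's complement of 00011001010: invert → 11100110101, add 1 → 11100110110
  01110001001
+ 11100110110
-------------
 101010111111  (end carry out of the top bit = 1)
Discarding the end carry: 01010111111
Decimal check:
  01110001001 = 512 + 256 + 128 + 8 + 1 = 905
  00011001010 = 128 + 64 + 8 + 2 = 202
  905 - 202 = 703, and 01010111111 = 512 + 128 + 32 + 16 + 8 + 4 + 2 + 1 = 703 ✓



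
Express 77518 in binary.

Using repeated division by 2:
77518 ÷ 2 = 38759 remainder 0
38759 ÷ 2 = 19379 remainder 1
19379 ÷ 2 = 9689 remainder 1
9689 ÷ 2 = 4844 remainder 1
4844 ÷ 2 = 2422 remainder 0
2422 ÷ 2 = 1211 remainder 0
1211 ÷ 2 = 605 remainder 1
605 ÷ 2 = 302 remainder 1
302 ÷ 2 = 151 remainder 0
151 ÷ 2 = 75 remainder 1
75 ÷ 2 = 37 remainder 1
37 ÷ 2 = 18 remainder 1
18 ÷ 2 = 9 remainder 0
9 ÷ 2 = 4 remainder 1
4 ÷ 2 = 2 remainder 0
2 ÷ 2 = 1 remainder 0
1 ÷ 2 = 0 remainder 1
Reading remainders bottom to top: 10010111011001110



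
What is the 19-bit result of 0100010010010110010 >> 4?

Original: 0100010010010110010 (decimal 140466)
Shift right by 4 positions
Drop the 4 low bits; fill with zeros on the left
Result: 0000010001001001011 (decimal 8779)
Equivalent: 140466 >> 4 = 140466 ÷ 2^4 = 8779



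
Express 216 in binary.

Using repeated division by 2:
216 ÷ 2 = 108 remainder 0
108 ÷ 2 = 54 remainder 0
54 ÷ 2 = 27 remainder 0
27 ÷ 2 = 13 remainder 1
13 ÷ 2 = 6 remainder 1
6 ÷ 2 = 3 remainder 0
3 ÷ 2 = 1 remainder 1
1 ÷ 2 = 0 remainder 1
Reading remainders bottom to top: 11011000



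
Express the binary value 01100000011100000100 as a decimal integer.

Sum of powers of 2 for each 1-bit:
2^2 + 2^8 + 2^9 + 2^10 + 2^17 + 2^18
= 4 + 256 + 512 + 1024 + 131072 + 262144
= 395012



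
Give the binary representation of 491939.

Using repeated division by 2:
491939 ÷ 2 = 245969 remainder 1
245969 ÷ 2 = 122984 remainder 1
122984 ÷ 2 = 61492 remainder 0
61492 ÷ 2 = 30746 remainder 0
30746 ÷ 2 = 15373 remainder 0
15373 ÷ 2 = 7686 remainder 1
7686 ÷ 2 = 3843 remainder 0
3843 ÷ 2 = 1921 remainder 1
1921 ÷ 2 = 960 remainder 1
960 ÷ 2 = 480 remainder 0
480 ÷ 2 = 240 remainder 0
240 ÷ 2 = 120 remainder 0
120 ÷ 2 = 60 remainder 0
60 ÷ 2 = 30 remainder 0
30 ÷ 2 = 15 remainder 0
15 ÷ 2 = 7 remainder 1
7 ÷ 2 = 3 remainder 1
3 ÷ 2 = 1 remainder 1
1 ÷ 2 = 0 remainder 1
Reading remainders bottom to top: 1111000000110100011



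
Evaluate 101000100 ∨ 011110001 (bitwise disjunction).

OR: 1 when either bit is 1
  101000100
| 011110001
-----------
  111110101
Decimal: 324 | 241 = 501



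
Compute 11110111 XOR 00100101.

XOR: 1 when bits differ
  11110111
^ 00100101
----------
  11010010
Decimal: 247 ^ 37 = 210



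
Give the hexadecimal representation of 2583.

Using repeated division by 16 (digits 10–15 are A–F):
2583 ÷ 16 = 161 remainder 7
161 ÷ 16 = 10 remainder 1
10 ÷ 16 = 0 remainder 10 (A)
Reading remainders bottom to top: A17



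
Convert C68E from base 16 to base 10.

Expand by place value (powers of 16):
Digit values: C = 12, E = 14
C68E = 12 × 16^3 + 6 × 16^2 + 8 × 16^1 + 14 × 16^0
= 12 × 4096 + 6 × 256 + 8 × 16 + 14 × 1
= 49152 + 1536 + 128 + 14
= 50830



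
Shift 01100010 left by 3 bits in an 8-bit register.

Original: 01100010 (decimal 98)
Shift left by 3 positions
Append 3 zeros on the right and drop the 3 high bits that overflow the 8-bit width
Result: 00010000 (decimal 16)
Equivalent: 98 << 3 = 98 × 2^3 = 784, truncated to 8 bits = 16



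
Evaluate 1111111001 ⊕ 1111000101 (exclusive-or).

XOR: 1 when bits differ
  1111111001
^ 1111000101
------------
  0000111100
Decimal: 1017 ^ 965 = 60



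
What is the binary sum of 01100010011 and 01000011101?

Add column by column from the right: bit + bit + carry-in; write the sum mod 2, carry 1 when the sum is 2 or 3.
carry:  10000111110
        01100010011
+       01000011101
-------------------
       010100110000
(the carry out of the leftmost column, 0, becomes the leading bit)
Decimal check:
  01100010011 = 512 + 256 + 16 + 2 + 1 = 787
  01000011101 = 512 + 16 + 8 + 4 + 1 = 541
  787 + 541 = 1328, and 010100110000 = 1024 + 256 + 32 + 16 = 1328 ✓



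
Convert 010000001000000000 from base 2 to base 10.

Sum of powers of 2 for each 1-bit:
2^9 + 2^16
= 512 + 65536
= 66048



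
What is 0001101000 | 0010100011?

OR: 1 when either bit is 1
  0001101000
| 0010100011
------------
  0011101011
Decimal: 104 | 163 = 235



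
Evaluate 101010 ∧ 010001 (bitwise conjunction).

AND: 1 only when both bits are 1
  101010
& 010001
--------
  000000
Decimal: 42 & 17 = 0



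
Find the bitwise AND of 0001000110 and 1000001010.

AND: 1 only when both bits are 1
  0001000110
& 1000001010
------------
  0000000010
Decimal: 70 & 522 = 2



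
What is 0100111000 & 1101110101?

AND: 1 only when both bits are 1
  0100111000
& 1101110101
------------
  0100110000
Decimal: 312 & 885 = 304



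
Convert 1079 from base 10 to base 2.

Using repeated division by 2:
1079 ÷ 2 = 539 remainder 1
539 ÷ 2 = 269 remainder 1
269 ÷ 2 = 134 remainder 1
134 ÷ 2 = 67 remainder 0
67 ÷ 2 = 33 remainder 1
33 ÷ 2 = 16 remainder 1
16 ÷ 2 = 8 remainder 0
8 ÷ 2 = 4 remainder 0
4 ÷ 2 = 2 remainder 0
2 ÷ 2 = 1 remainder 0
1 ÷ 2 = 0 remainder 1
Reading remainders bottom to top: 10000110111



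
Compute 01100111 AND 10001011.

AND: 1 only when both bits are 1
  01100111
& 10001011
----------
  00000011
Decimal: 103 & 139 = 3



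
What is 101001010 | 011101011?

OR: 1 when either bit is 1
  101001010
| 011101011
-----------
  111101011
Decimal: 330 | 235 = 491



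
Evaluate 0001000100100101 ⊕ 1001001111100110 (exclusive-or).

XOR: 1 when bits differ
  0001000100100101
^ 1001001111100110
------------------
  1000001011000011
Decimal: 4389 ^ 37862 = 33475



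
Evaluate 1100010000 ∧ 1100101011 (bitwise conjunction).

AND: 1 only when both bits are 1
  1100010000
& 1100101011
------------
  1100000000
Decimal: 784 & 811 = 768



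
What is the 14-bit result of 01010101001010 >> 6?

Original: 01010101001010 (decimal 5450)
Shift right by 6 positions
Drop the 6 low bits; fill with zeros on the left
Result: 00000001010101 (decimal 85)
Equivalent: 5450 >> 6 = 5450 ÷ 2^6 = 85



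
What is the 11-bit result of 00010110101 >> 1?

Original: 00010110101 (decimal 181)
Shift right by 1 position
Drop the 1 low bit; fill with zero on the left
Result: 00001011010 (decimal 90)
Equivalent: 181 >> 1 = 181 ÷ 2^1 = 90



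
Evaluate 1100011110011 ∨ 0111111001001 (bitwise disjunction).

OR: 1 when either bit is 1
  1100011110011
| 0111111001001
---------------
  1111111111011
Decimal: 6387 | 4041 = 8187



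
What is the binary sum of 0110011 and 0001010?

Add column by column from the right: bit + bit + carry-in; write the sum mod 2, carry 1 when the sum is 2 or 3.
carry:  0000100
        0110011
+       0001010
---------------
       00111101
(the carry out of the leftmost column, 0, becomes the leading bit)
Decimal check:
  0110011 = 32 + 16 + 2 + 1 = 51
  0001010 = 8 + 2 = 10
  51 + 10 = 61, and 00111101 = 32 + 16 + 8 + 4 + 1 = 61 ✓



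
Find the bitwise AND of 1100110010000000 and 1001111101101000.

AND: 1 only when both bits are 1
  1100110010000000
& 1001111101101000
------------------
  1000110000000000
Decimal: 52352 & 40808 = 35840



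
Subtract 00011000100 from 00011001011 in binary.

Method 1 - Direct subtraction (column by column from the right: bit − bit − borrow-in; if negative, add 2 and borrow 1 from the next column):
borrow: 00000001000
        00011001011
-       00011000100
-------------------
        00000000111

Method 2 - Add two's complement:
Two's complement of 00011000100: invert → 11100111011, add 1 → 11100111100
  00011001011
+ 11100111100
-------------
 100000000111  (end carry out of the top bit = 1)
Discarding the end carry: 00000000111
Decimal check:
  00011001011 = 128 + 64 + 8 + 2 + 1 = 203
  00011000100 = 128 + 64 + 4 = 196
  203 - 196 = 7, and 00000000111 = 4 + 2 + 1 = 7 ✓

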